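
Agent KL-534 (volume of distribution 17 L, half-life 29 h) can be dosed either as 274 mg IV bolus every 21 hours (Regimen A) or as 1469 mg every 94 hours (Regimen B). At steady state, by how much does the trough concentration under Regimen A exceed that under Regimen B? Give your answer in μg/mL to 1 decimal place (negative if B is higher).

14.5 μg/mL

Regimen A: f = (1/2)^(21/29) ≈ 0.6054; Cmin,ss = (274/17)·f/(1−f) ≈ 24.728 μg/mL.
Regimen B: f = (1/2)^(94/29) ≈ 0.1057; Cmin,ss = (1469/17)·f/(1−f) ≈ 10.213 μg/mL.
Difference ≈ 24.728 − 10.213 ≈ 14.515 μg/mL.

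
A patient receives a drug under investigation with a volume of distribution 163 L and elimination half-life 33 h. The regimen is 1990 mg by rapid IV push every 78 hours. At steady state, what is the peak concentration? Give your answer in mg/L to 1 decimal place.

15.2 mg/L

τ/t½ = 78/33 ≈ 2.3636, so fraction remaining f = (1/2)^(78/33) ≈ 0.1943.
Accumulation ratio R = 1/(1 − f) ≈ 1/0.8057 ≈ 1.2412.
Single-dose peak C₀ = D/Vd = 1990/163 ≈ 12.209 mg/L.
Cmax,ss = C₀/(1 − f) ≈ 12.209/0.8057 ≈ 15.153 mg/L.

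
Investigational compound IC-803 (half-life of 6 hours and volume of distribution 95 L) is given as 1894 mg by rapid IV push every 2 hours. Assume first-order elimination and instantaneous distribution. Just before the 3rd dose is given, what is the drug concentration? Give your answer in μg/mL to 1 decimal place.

28.4 μg/mL

f = (1/2)^(τ/t½) = (1/2)^(2/6) ≈ 0.7937.
C₀ = D/Vd = 1894/95 ≈ 19.937 μg/mL.
Before the 3rd dose, 2 doses have been given. Superposition: Cmin = C₀·(f + f²).
≈ 19.937 × (0.7937 + 0.6300) ≈ 19.937 × 1.4237 ≈ 28.384 μg/mL.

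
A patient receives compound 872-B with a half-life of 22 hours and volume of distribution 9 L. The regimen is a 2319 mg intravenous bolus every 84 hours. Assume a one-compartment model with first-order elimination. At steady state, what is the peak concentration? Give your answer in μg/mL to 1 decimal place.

277.3 μg/mL

τ/t½ = 84/22 ≈ 3.8182, so fraction remaining f = (1/2)^(84/22) ≈ 0.0709.
At steady state, accumulation factor R = 1/(1 − e^(−kτ)) ≈ 1.0763.
Each bolus raises the concentration by D/Vd = 2319/9 ≈ 257.667 μg/mL.
Cmax,ss = C₀/(1 − f) ≈ 257.667/0.9291 ≈ 277.330 μg/mL.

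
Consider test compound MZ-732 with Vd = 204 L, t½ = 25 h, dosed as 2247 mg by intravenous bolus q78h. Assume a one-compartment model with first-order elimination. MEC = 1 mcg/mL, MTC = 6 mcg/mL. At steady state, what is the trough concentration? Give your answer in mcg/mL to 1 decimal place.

τ/t½ = 78/25 ≈ 3.12, so fraction remaining f = (1/2)^(78/25) ≈ 0.1150.
Accumulation ratio R = 1/(1 − f) ≈ 1/0.8850 ≈ 1.1299.
Single-dose peak C₀ = D/Vd = 2247/204 ≈ 11.015 mcg/mL.
Steady-state peak Cmax,ss = C₀·R ≈ 11.015 × 1.1299 ≈ 12.446 mcg/mL.
Steady-state trough Cmin,ss = Cmax,ss·f ≈ 12.446 × 0.1150 ≈ 1.431 mcg/mL.
Trough 1.4 mcg/mL vs MEC 1 mcg/mL: adequate.

1.4 mcg/mL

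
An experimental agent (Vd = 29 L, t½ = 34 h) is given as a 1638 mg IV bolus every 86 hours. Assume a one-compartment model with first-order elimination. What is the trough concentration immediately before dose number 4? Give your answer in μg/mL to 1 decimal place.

11.8 μg/mL

f = (1/2)^(τ/t½) = (1/2)^(86/34) ≈ 0.1732.
C₀ = D/Vd = 1638/29 ≈ 56.483 μg/mL.
Before the 4th dose, 3 doses have been given. Superposition: Cmin = C₀·(f + f² + … + f^3).
≈ 56.483 × (0.1732 + 0.0300 + 0.0052) ≈ 56.483 × 0.2084 ≈ 11.771 μg/mL.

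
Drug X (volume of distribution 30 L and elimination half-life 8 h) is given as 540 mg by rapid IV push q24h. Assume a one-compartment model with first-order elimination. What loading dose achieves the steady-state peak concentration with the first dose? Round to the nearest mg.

617 mg

f = (1/2)^(24/8) ≈ 0.125000; accumulation ratio R = 1/(1−f) ≈ 1.14286.
Loading dose to hit Cmax,ss on first dose: D_load = D_maint·R ≈ 540 × 1.14286 ≈ 617.14 mg.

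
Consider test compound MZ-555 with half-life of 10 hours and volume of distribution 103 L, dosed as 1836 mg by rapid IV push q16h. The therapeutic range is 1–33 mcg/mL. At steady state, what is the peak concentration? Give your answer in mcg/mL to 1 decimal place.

26.6 mcg/mL

Over one 16-h interval, 16/10 ≈ 1.6 half-lives elapse, leaving f ≈ 0.3299 of each dose.
Accumulation ratio R = 1/(1 − f) ≈ 1/0.6701 ≈ 1.4923.
Each bolus raises the concentration by D/Vd = 1836/103 ≈ 17.825 mcg/mL.
Cmax,ss = C₀/(1 − f) ≈ 17.825/0.6701 ≈ 26.601 mcg/mL.
Peak 26.6 mcg/mL vs MTC 33 mcg/mL: below toxic threshold.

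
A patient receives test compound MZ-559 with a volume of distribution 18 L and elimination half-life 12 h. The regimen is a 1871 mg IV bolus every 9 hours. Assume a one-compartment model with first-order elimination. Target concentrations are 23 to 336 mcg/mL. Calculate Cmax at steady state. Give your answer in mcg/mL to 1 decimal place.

256.4 mcg/mL

k = ln2/t½ = ln2/12 ≈ 0.057762 h⁻¹; fraction remaining f = e^(−kτ) = e^(−0.057762×9) ≈ 0.5946.
At steady state, accumulation factor R = 1/(1 − e^(−kτ)) ≈ 2.4667.
Single-dose peak C₀ = D/Vd = 1871/18 ≈ 103.944 mcg/mL.
Cmax,ss = C₀/(1 − f) ≈ 103.944/0.4054 ≈ 256.399 mcg/mL.
Peak 256.4 mcg/mL vs MTC 336 mcg/mL: below toxic threshold.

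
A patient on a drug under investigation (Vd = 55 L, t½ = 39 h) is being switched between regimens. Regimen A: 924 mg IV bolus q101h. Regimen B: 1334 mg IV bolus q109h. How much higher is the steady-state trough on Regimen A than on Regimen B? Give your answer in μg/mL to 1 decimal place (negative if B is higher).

Regimen A: f = (1/2)^(101/39) ≈ 0.1661; Cmin,ss = (924/55)·f/(1−f) ≈ 3.346 μg/mL.
Regimen B: f = (1/2)^(109/39) ≈ 0.1441; Cmin,ss = (1334/55)·f/(1−f) ≈ 4.084 μg/mL.
Difference ≈ 3.346 − 4.084 ≈ -0.738 μg/mL.

-0.7 μg/mL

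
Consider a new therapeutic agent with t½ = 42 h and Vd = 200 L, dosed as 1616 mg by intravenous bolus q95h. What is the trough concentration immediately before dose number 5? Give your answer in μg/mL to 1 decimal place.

f = (1/2)^(τ/t½) = (1/2)^(95/42) ≈ 0.2085.
C₀ = D/Vd = 1616/200 ≈ 8.080 μg/mL.
Before the 5th dose, 4 doses have been given. Superposition: Cmin = C₀·(f + f² + … + f^4).
≈ 8.080 × (0.2085 + 0.0435 + 0.0091 + 0.0019) ≈ 8.080 × 0.2630 ≈ 2.125 μg/mL.

2.1 μg/mL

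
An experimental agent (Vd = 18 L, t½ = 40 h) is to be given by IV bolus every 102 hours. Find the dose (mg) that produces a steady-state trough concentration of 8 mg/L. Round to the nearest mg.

τ/t½ = 102/40 ≈ 2.55, so f = (1/2)^(102/40) ≈ 0.170755.
Cmin,ss = (D/Vd)·f/(1−f), so D = Cmin,ss·Vd·(1−f)/f.
D = 8 × 18 × (1−f)/f ≈ 8 × 18 × 4.85634 ≈ 699.31 mg.

699 mg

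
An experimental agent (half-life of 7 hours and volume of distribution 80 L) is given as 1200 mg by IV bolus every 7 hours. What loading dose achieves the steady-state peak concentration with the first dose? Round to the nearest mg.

f = (1/2)^(7/7) ≈ 0.500000; accumulation ratio R = 1/(1−f) ≈ 2.00000.
Loading dose to hit Cmax,ss on first dose: D_load = D_maint·R ≈ 1200 × 2.00000 ≈ 2400.00 mg.

2400 mg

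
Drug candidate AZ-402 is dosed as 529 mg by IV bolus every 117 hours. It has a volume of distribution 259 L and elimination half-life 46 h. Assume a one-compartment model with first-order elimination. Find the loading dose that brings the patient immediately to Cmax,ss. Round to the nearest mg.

639 mg

f = (1/2)^(117/46) ≈ 0.171529; accumulation ratio R = 1/(1−f) ≈ 1.20704.
Loading dose to hit Cmax,ss on first dose: D_load = D_maint·R ≈ 529 × 1.20704 ≈ 638.52 mg.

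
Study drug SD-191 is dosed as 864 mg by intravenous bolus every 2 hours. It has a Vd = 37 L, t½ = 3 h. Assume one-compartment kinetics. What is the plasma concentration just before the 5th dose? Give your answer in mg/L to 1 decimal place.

33.5 mg/L

f = (1/2)^(τ/t½) = (1/2)^(2/3) ≈ 0.6300.
C₀ = D/Vd = 864/37 ≈ 23.351 mg/L.
Before the 5th dose, 4 doses have been given. Superposition: Cmin = C₀·(f + f² + … + f^4).
≈ 23.351 × (0.6300 + 0.3969 + 0.2500 + 0.1575) ≈ 23.351 × 1.4344 ≈ 33.495 mg/L.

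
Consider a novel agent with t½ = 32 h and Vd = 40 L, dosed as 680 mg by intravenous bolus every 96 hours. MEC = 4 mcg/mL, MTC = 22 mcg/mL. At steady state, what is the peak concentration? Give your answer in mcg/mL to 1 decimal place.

τ = 96 h = 3 half-lives, so f = (1/2)^3 = 0.125.
At steady state, R = 1/(1 − 0.125) = 8/7.
Single-dose peak C₀ = D/Vd = 680/40 = 17 mcg/mL.
Steady-state peak Cmax,ss = C₀·R = 17 × 8/7 ≈ 19.429 mcg/mL.
Peak 19.4 mcg/mL vs MTC 22 mcg/mL: below toxic threshold.

19.4 mcg/mL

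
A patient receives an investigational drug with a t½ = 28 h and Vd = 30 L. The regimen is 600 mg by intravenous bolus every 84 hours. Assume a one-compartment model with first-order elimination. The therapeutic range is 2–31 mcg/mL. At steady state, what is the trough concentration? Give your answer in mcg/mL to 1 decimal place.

τ = 84 h = 3 half-lives, so f = (1/2)^3 = 0.125.
At steady state, R = 1/(1 − 0.125) = 8/7.
Single-dose peak C₀ = D/Vd = 600/30 = 20 mcg/mL.
Steady-state peak Cmax,ss = C₀·R = 20 × 8/7 ≈ 22.857 mcg/mL.
Steady-state trough Cmin,ss = Cmax,ss·f ≈ 22.857 × 0.125 ≈ 2.857 mcg/mL.
Trough 2.9 mcg/mL vs MEC 2 mcg/mL: adequate.

2.9 mcg/mL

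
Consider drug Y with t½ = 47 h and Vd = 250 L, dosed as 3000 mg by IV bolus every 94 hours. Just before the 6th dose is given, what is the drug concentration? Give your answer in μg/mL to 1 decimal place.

4.0 μg/mL

f = (1/2)^(τ/t½) = (1/2)^(94/47) ≈ 0.2500.
C₀ = D/Vd = 3000/250 ≈ 12.000 μg/mL.
Before the 6th dose, 5 doses have been given. Superposition: Cmin = C₀·(f + f² + … + f^5).
≈ 12.000 × (0.2500 + 0.0625 + 0.0156 + 0.0039 + 0.0010) ≈ 12.000 × 0.3330 ≈ 3.996 μg/mL.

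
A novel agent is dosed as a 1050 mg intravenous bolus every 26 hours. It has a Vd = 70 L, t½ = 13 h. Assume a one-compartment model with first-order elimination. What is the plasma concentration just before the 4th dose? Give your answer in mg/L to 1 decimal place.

f = (1/2)^(τ/t½) = (1/2)^(26/13) ≈ 0.2500.
C₀ = D/Vd = 1050/70 ≈ 15.000 mg/L.
Before the 4th dose, 3 doses have been given. Superposition: Cmin = C₀·(f + f² + … + f^3).
≈ 15.000 × (0.2500 + 0.0625 + 0.0156) ≈ 15.000 × 0.3281 ≈ 4.921 mg/L.

4.9 mg/L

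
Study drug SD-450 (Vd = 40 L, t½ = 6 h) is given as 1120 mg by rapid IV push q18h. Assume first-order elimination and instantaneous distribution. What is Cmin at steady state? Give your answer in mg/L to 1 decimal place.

The dosing interval is 3 half-lives, so f = 2^(−3) = 0.125.
Accumulation ratio R = 1/(1 − f) = 1/0.875 = 8/7.
Single-dose peak C₀ = D/Vd = 1120/40 = 28 mg/L.
Steady-state peak Cmax,ss = C₀·R = 28 × 8/7 ≈ 32.000 mg/L.
Steady-state trough Cmin,ss = Cmax,ss·f ≈ 32.000 × 0.125 ≈ 4.000 mg/L.

4.0 mg/L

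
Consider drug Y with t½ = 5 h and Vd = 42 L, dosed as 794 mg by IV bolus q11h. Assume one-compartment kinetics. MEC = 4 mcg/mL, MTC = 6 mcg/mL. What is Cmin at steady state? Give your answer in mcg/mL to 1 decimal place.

τ/t½ = 11/5 ≈ 2.2, so fraction remaining f = (1/2)^(11/5) ≈ 0.2176.
At steady state, accumulation factor R = 1/(1 − e^(−kτ)) ≈ 1.2781.
Single-dose peak C₀ = D/Vd = 794/42 ≈ 18.905 mcg/mL.
Cmax,ss = C₀/(1 − f) ≈ 18.905/0.7824 ≈ 24.163 mcg/mL.
Steady-state trough Cmin,ss = Cmax,ss·f ≈ 24.163 × 0.2176 ≈ 5.258 mcg/mL.
Trough 5.3 mcg/mL vs MEC 4 mcg/mL: adequate.

5.3 mcg/mL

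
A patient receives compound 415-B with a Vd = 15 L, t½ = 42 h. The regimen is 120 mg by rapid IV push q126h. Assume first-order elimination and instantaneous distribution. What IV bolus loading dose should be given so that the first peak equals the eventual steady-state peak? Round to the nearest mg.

f = (1/2)^(126/42) ≈ 0.125000; accumulation ratio R = 1/(1−f) ≈ 1.14286.
Loading dose to hit Cmax,ss on first dose: D_load = D_maint·R ≈ 120 × 1.14286 ≈ 137.14 mg.

137 mg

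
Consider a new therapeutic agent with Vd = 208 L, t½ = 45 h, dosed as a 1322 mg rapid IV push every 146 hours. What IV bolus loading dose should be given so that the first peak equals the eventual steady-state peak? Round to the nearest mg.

f = (1/2)^(146/45) ≈ 0.105518; accumulation ratio R = 1/(1−f) ≈ 1.11797.
Loading dose to hit Cmax,ss on first dose: D_load = D_maint·R ≈ 1322 × 1.11797 ≈ 1477.96 mg.

1478 mg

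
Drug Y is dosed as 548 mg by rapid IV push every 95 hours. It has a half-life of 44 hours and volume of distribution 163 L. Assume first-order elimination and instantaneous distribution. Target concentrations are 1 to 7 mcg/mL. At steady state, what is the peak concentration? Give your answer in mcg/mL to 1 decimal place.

4.3 mcg/mL

τ/t½ = 95/44 ≈ 2.1591, so fraction remaining f = (1/2)^(95/44) ≈ 0.2239.
At steady state, accumulation factor R = 1/(1 − e^(−kτ)) ≈ 1.2885.
Single-dose peak C₀ = D/Vd = 548/163 ≈ 3.362 mcg/mL.
Steady-state peak Cmax,ss = C₀·R ≈ 3.362 × 1.2885 ≈ 4.332 mcg/mL.
Peak 4.3 mcg/mL vs MTC 7 mcg/mL: below toxic threshold.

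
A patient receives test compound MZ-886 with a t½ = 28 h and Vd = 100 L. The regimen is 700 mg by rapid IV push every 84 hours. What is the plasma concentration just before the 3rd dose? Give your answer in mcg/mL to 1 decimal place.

f = (1/2)^(τ/t½) = (1/2)^(84/28) ≈ 0.1250.
C₀ = D/Vd = 700/100 ≈ 7.000 mcg/mL.
Before the 3rd dose, 2 doses have been given. Superposition: Cmin = C₀·(f + f²).
≈ 7.000 × (0.1250 + 0.0156) ≈ 7.000 × 0.1406 ≈ 0.984 mcg/mL.

1.0 mcg/mL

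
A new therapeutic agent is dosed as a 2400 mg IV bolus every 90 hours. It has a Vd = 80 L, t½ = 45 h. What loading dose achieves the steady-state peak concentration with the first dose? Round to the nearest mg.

3200 mg

f = (1/2)^(90/45) ≈ 0.250000; accumulation ratio R = 1/(1−f) ≈ 1.33333.
Loading dose to hit Cmax,ss on first dose: D_load = D_maint·R ≈ 2400 × 1.33333 ≈ 3199.99 mg.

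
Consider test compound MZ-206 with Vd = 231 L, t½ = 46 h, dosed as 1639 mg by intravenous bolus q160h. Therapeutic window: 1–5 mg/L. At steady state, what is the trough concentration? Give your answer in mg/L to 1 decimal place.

τ/t½ = 160/46 ≈ 3.4783, so fraction remaining f = (1/2)^(160/46) ≈ 0.0897.
Accumulation ratio R = 1/(1 − f) ≈ 1/0.9103 ≈ 1.0985.
Each bolus raises the concentration by D/Vd = 1639/231 ≈ 7.095 mg/L.
Cmax,ss = C₀/(1 − f) ≈ 7.095/0.9103 ≈ 7.794 mg/L.
One interval later, Cmin,ss = Cmax,ss·e^(−kτ) ≈ 7.794 × 0.0897 ≈ 0.699 mg/L.
Trough 0.7 mg/L vs MEC 1 mg/L: subtherapeutic.

0.7 mg/L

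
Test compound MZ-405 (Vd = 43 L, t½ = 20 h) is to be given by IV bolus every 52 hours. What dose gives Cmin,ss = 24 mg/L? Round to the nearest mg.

τ/t½ = 52/20 ≈ 2.6, so f = (1/2)^(52/20) ≈ 0.164938.
Cmin,ss = (D/Vd)·f/(1−f), so D = Cmin,ss·Vd·(1−f)/f.
D = 24 × 43 × (1−f)/f ≈ 24 × 43 × 5.06288 ≈ 5224.89 mg.

5225 mg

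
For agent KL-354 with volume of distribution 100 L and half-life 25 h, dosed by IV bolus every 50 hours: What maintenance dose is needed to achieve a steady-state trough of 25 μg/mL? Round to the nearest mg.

τ/t½ = 50/25 ≈ 2, so f = (1/2)^(50/25) ≈ 0.250000.
Cmin,ss = (D/Vd)·f/(1−f), so D = Cmin,ss·Vd·(1−f)/f.
D = 25 × 100 × (1−f)/f ≈ 25 × 100 × 3.00000 ≈ 7500.00 mg.

7500 mg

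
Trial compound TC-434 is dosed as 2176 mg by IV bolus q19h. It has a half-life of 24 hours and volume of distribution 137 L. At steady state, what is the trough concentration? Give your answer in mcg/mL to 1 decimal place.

21.7 mcg/mL

k = ln2/t½ = ln2/24 ≈ 0.028881 h⁻¹; fraction remaining f = e^(−kτ) = e^(−0.028881×19) ≈ 0.5777.
At steady state, accumulation factor R = 1/(1 − e^(−kτ)) ≈ 2.3680.
Single-dose peak C₀ = D/Vd = 2176/137 ≈ 15.883 mcg/mL.
Steady-state peak Cmax,ss = C₀·R ≈ 15.883 × 2.3680 ≈ 37.611 mcg/mL.
One interval later, Cmin,ss = Cmax,ss·e^(−kτ) ≈ 37.611 × 0.5777 ≈ 21.728 mcg/mL.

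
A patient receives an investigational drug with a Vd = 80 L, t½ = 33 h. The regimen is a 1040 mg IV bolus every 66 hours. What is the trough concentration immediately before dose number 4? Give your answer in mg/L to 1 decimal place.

4.3 mg/L

f = (1/2)^(τ/t½) = (1/2)^(66/33) ≈ 0.2500.
C₀ = D/Vd = 1040/80 ≈ 13.000 mg/L.
Before the 4th dose, 3 doses have been given. Superposition: Cmin = C₀·(f + f² + … + f^3).
≈ 13.000 × (0.2500 + 0.0625 + 0.0156) ≈ 13.000 × 0.3281 ≈ 4.265 mg/L.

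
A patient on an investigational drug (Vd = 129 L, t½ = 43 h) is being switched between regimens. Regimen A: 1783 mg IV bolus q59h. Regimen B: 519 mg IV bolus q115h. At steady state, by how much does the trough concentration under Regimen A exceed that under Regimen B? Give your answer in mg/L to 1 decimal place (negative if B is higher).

Regimen A: f = (1/2)^(59/43) ≈ 0.3863; Cmin,ss = (1783/129)·f/(1−f) ≈ 8.700 mg/L.
Regimen B: f = (1/2)^(115/43) ≈ 0.1566; Cmin,ss = (519/129)·f/(1−f) ≈ 0.747 mg/L.
Difference ≈ 8.700 − 0.747 ≈ 7.953 mg/L.

8.0 mg/L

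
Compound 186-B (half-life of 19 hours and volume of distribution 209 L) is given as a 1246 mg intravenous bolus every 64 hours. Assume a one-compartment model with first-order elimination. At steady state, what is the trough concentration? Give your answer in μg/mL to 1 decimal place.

0.6 μg/mL

Over one 64-h interval, 64/19 ≈ 3.3684 half-lives elapse, leaving f ≈ 0.0968 of each dose.
Accumulation ratio R = 1/(1 − f) ≈ 1/0.9032 ≈ 1.1072.
Single-dose peak C₀ = D/Vd = 1246/209 ≈ 5.962 μg/mL.
Cmax,ss = C₀/(1 − f) ≈ 5.962/0.9032 ≈ 6.601 μg/mL.
One interval later, Cmin,ss = Cmax,ss·e^(−kτ) ≈ 6.601 × 0.0968 ≈ 0.639 μg/mL.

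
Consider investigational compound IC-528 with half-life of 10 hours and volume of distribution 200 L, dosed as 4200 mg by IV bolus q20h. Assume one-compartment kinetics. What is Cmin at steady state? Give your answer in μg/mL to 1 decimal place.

The dosing interval is 2 half-lives, so f = 2^(−2) = 0.25.
Accumulation ratio R = 1/(1 − f) = 1/0.75 = 4/3.
Single-dose peak C₀ = D/Vd = 4200/200 = 21 μg/mL.
Steady-state peak Cmax,ss = C₀·R = 21 × 4/3 ≈ 28.000 μg/mL.
Steady-state trough Cmin,ss = Cmax,ss·f ≈ 28.000 × 0.25 ≈ 7.000 μg/mL.

7.0 μg/mL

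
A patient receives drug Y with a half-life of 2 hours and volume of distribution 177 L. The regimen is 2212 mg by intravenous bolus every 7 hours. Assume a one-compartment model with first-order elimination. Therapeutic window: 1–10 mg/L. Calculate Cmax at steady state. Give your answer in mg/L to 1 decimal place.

τ/t½ = 7/2 ≈ 3.5, so fraction remaining f = (1/2)^(7/2) ≈ 0.0884.
At steady state, accumulation factor R = 1/(1 − e^(−kτ)) ≈ 1.0970.
Single-dose peak C₀ = D/Vd = 2212/177 ≈ 12.497 mg/L.
Steady-state peak Cmax,ss = C₀·R ≈ 12.497 × 1.0970 ≈ 13.709 mg/L.
Peak 13.7 mg/L vs MTC 10 mg/L: exceeds toxic threshold.

13.7 mg/L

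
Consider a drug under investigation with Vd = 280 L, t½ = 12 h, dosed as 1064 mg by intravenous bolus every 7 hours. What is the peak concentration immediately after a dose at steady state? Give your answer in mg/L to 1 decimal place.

Over one 7-h interval, 7/12 ≈ 0.58333 half-lives elapse, leaving f ≈ 0.6674 of each dose.
Accumulation ratio R = 1/(1 − f) ≈ 1/0.3326 ≈ 3.0066.
Single-dose peak C₀ = D/Vd = 1064/280 ≈ 3.800 mg/L.
Steady-state peak Cmax,ss = C₀·R ≈ 3.800 × 3.0066 ≈ 11.425 mg/L.

11.4 mg/L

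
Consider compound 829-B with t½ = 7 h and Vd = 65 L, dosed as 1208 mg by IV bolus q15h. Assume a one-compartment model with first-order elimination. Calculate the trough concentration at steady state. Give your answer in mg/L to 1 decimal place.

5.4 mg/L

Over one 15-h interval, 15/7 ≈ 2.1429 half-lives elapse, leaving f ≈ 0.2264 of each dose.
At steady state, accumulation factor R = 1/(1 − e^(−kτ)) ≈ 1.2927.
Single-dose peak C₀ = D/Vd = 1208/65 ≈ 18.585 mg/L.
Steady-state peak Cmax,ss = C₀·R ≈ 18.585 × 1.2927 ≈ 24.025 mg/L.
One interval later, Cmin,ss = Cmax,ss·e^(−kτ) ≈ 24.025 × 0.2264 ≈ 5.439 mg/L.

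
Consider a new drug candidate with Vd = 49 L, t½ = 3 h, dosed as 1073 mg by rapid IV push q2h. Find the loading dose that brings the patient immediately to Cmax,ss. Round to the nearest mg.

f = (1/2)^(2/3) ≈ 0.629961; accumulation ratio R = 1/(1−f) ≈ 2.70242.
Loading dose to hit Cmax,ss on first dose: D_load = D_maint·R ≈ 1073 × 2.70242 ≈ 2899.70 mg.

2900 mg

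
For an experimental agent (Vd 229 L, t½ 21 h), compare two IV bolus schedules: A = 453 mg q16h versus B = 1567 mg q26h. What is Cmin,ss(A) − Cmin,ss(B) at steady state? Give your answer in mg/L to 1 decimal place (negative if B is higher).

Regimen A: f = (1/2)^(16/21) ≈ 0.5897; Cmin,ss = (453/229)·f/(1−f) ≈ 2.843 mg/L.
Regimen B: f = (1/2)^(26/21) ≈ 0.4239; Cmin,ss = (1567/229)·f/(1−f) ≈ 5.035 mg/L.
Difference ≈ 2.843 − 5.035 ≈ -2.192 mg/L.

-2.2 mg/L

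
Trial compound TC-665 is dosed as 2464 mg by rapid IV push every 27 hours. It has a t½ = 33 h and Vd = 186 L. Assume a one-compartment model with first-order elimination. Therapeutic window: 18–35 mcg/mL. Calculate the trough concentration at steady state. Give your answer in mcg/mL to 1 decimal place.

Over one 27-h interval, 27/33 ≈ 0.81818 half-lives elapse, leaving f ≈ 0.5672 of each dose.
At steady state, accumulation factor R = 1/(1 − e^(−kτ)) ≈ 2.3105.
Single-dose peak C₀ = D/Vd = 2464/186 ≈ 13.247 mcg/mL.
Cmax,ss = C₀/(1 − f) ≈ 13.247/0.4328 ≈ 30.608 mcg/mL.
One interval later, Cmin,ss = Cmax,ss·e^(−kτ) ≈ 30.608 × 0.5672 ≈ 17.361 mcg/mL.
Trough 17.4 mcg/mL vs MEC 18 mcg/mL: subtherapeutic.

17.4 mcg/mL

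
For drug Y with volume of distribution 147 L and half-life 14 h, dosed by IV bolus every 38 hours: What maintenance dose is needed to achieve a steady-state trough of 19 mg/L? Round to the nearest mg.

τ/t½ = 38/14 ≈ 2.7143, so f = (1/2)^(38/14) ≈ 0.152377.
Cmin,ss = (D/Vd)·f/(1−f), so D = Cmin,ss·Vd·(1−f)/f.
D = 19 × 147 × (1−f)/f ≈ 19 × 147 × 5.56267 ≈ 15536.54 mg.

15537 mg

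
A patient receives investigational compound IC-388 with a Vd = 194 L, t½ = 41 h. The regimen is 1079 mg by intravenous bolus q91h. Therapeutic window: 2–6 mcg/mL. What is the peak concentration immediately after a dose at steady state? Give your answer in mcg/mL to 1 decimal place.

k = ln2/t½ = ln2/41 ≈ 0.016906 h⁻¹; fraction remaining f = e^(−kτ) = e^(−0.016906×91) ≈ 0.2147.
Accumulation ratio R = 1/(1 − f) ≈ 1/0.7853 ≈ 1.2734.
Single-dose peak C₀ = D/Vd = 1079/194 ≈ 5.562 mcg/mL.
Steady-state peak Cmax,ss = C₀·R ≈ 5.562 × 1.2734 ≈ 7.083 mcg/mL.
Peak 7.1 mcg/mL vs MTC 6 mcg/mL: exceeds toxic threshold.

7.1 mcg/mL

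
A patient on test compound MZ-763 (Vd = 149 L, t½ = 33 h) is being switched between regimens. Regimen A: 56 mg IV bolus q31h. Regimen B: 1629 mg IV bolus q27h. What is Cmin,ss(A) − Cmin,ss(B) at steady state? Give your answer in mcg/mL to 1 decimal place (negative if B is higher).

-13.9 mcg/mL

Regimen A: f = (1/2)^(31/33) ≈ 0.5215; Cmin,ss = (56/149)·f/(1−f) ≈ 0.410 mcg/mL.
Regimen B: f = (1/2)^(27/33) ≈ 0.5672; Cmin,ss = (1629/149)·f/(1−f) ≈ 14.328 mcg/mL.
Difference ≈ 0.410 − 14.328 ≈ -13.918 mcg/mL.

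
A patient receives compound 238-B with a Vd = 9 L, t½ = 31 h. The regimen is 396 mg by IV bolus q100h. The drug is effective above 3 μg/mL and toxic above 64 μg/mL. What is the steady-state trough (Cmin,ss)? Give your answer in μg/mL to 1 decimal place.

5.3 μg/mL

Over one 100-h interval, 100/31 ≈ 3.2258 half-lives elapse, leaving f ≈ 0.1069 of each dose.
At steady state, accumulation factor R = 1/(1 − e^(−kτ)) ≈ 1.1197.
Single-dose peak C₀ = D/Vd = 396/9 ≈ 44.000 μg/mL.
Cmax,ss = C₀/(1 − f) ≈ 44.000/0.8931 ≈ 49.267 μg/mL.
One interval later, Cmin,ss = Cmax,ss·e^(−kτ) ≈ 49.267 × 0.1069 ≈ 5.267 μg/mL.
Trough 5.3 μg/mL vs MEC 3 μg/mL: adequate.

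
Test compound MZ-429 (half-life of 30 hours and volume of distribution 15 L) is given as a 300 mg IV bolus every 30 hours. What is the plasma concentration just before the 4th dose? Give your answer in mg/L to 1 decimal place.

17.5 mg/L

f = (1/2)^(τ/t½) = (1/2)^(30/30) ≈ 0.5000.
C₀ = D/Vd = 300/15 ≈ 20.000 mg/L.
Before the 4th dose, 3 doses have been given. Superposition: Cmin = C₀·(f + f² + … + f^3).
≈ 20.000 × (0.5000 + 0.2500 + 0.1250) ≈ 20.000 × 0.8750 ≈ 17.500 mg/L.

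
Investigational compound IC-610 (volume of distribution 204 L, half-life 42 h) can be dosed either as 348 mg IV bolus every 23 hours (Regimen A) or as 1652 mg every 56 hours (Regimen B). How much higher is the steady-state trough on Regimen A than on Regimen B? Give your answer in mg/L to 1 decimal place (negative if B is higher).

-1.6 mg/L

Regimen A: f = (1/2)^(23/42) ≈ 0.6841; Cmin,ss = (348/204)·f/(1−f) ≈ 3.694 mg/L.
Regimen B: f = (1/2)^(56/42) ≈ 0.3969; Cmin,ss = (1652/204)·f/(1−f) ≈ 5.329 mg/L.
Difference ≈ 3.694 − 5.329 ≈ -1.635 mg/L.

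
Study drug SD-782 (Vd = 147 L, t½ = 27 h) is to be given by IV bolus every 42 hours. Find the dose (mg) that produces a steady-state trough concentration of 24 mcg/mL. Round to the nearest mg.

τ/t½ = 42/27 ≈ 1.5556, so f = (1/2)^(42/27) ≈ 0.340198.
Cmin,ss = (D/Vd)·f/(1−f), so D = Cmin,ss·Vd·(1−f)/f.
D = 24 × 147 × (1−f)/f ≈ 24 × 147 × 1.93946 ≈ 6842.41 mg.

6842 mg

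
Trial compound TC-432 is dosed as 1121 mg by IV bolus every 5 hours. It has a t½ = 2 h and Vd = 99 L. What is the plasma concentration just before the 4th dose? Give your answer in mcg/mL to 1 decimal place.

2.4 mcg/mL

f = (1/2)^(τ/t½) = (1/2)^(5/2) ≈ 0.1768.
C₀ = D/Vd = 1121/99 ≈ 11.323 mcg/mL.
Before the 4th dose, 3 doses have been given. Superposition: Cmin = C₀·(f + f² + … + f^3).
≈ 11.323 × (0.1768 + 0.0313 + 0.0055) ≈ 11.323 × 0.2136 ≈ 2.419 mcg/mL.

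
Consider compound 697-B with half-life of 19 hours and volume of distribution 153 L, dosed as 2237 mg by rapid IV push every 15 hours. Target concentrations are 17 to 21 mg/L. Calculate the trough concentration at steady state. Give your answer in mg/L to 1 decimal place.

τ/t½ = 15/19 ≈ 0.78947, so fraction remaining f = (1/2)^(15/19) ≈ 0.5786.
Single-dose peak C₀ = D/Vd = 2237/153 ≈ 14.621 mg/L.
Steady-state trough Cmin,ss = C₀·f/(1−f) ≈ 14.621 × 0.5786/0.4214 ≈ 20.075 mg/L.
Trough 20.1 mg/L vs MEC 17 mg/L: adequate.

20.1 mg/L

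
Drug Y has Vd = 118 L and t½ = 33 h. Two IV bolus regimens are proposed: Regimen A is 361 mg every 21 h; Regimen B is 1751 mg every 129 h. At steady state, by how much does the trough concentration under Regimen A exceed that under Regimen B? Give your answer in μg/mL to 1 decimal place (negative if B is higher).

Regimen A: f = (1/2)^(21/33) ≈ 0.6433; Cmin,ss = (361/118)·f/(1−f) ≈ 5.517 μg/mL.
Regimen B: f = (1/2)^(129/33) ≈ 0.0666; Cmin,ss = (1751/118)·f/(1−f) ≈ 1.059 μg/mL.
Difference ≈ 5.517 − 1.059 ≈ 4.458 μg/mL.

4.5 μg/mL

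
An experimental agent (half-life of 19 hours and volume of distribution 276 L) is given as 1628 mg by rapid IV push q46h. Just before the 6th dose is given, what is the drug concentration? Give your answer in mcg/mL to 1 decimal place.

1.4 mcg/mL

f = (1/2)^(τ/t½) = (1/2)^(46/19) ≈ 0.1867.
C₀ = D/Vd = 1628/276 ≈ 5.899 mcg/mL.
Before the 6th dose, 5 doses have been given. Superposition: Cmin = C₀·(f + f² + … + f^5).
≈ 5.899 × (0.1867 + 0.0349 + 0.0065 + 0.0012 + 0.0002) ≈ 5.899 × 0.2295 ≈ 1.354 mcg/mL.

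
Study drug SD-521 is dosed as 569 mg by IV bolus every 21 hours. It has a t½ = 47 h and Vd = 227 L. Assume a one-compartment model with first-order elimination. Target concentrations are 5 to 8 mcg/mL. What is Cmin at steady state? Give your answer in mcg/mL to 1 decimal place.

Over one 21-h interval, 21/47 ≈ 0.44681 half-lives elapse, leaving f ≈ 0.7337 of each dose.
At steady state, accumulation factor R = 1/(1 − e^(−kτ)) ≈ 3.7552.
Each bolus raises the concentration by D/Vd = 569/227 ≈ 2.507 mcg/mL.
Cmax,ss = C₀/(1 − f) ≈ 2.507/0.2663 ≈ 9.414 mcg/mL.
One interval later, Cmin,ss = Cmax,ss·e^(−kτ) ≈ 9.414 × 0.7337 ≈ 6.907 mcg/mL.
Trough 6.9 mcg/mL vs MEC 5 mcg/mL: adequate.

6.9 mcg/mL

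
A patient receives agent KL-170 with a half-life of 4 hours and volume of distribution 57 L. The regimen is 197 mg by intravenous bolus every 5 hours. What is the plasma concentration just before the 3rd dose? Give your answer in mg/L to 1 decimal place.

2.1 mg/L

f = (1/2)^(τ/t½) = (1/2)^(5/4) ≈ 0.4204.
C₀ = D/Vd = 197/57 ≈ 3.456 mg/L.
Before the 3rd dose, 2 doses have been given. Superposition: Cmin = C₀·(f + f²).
≈ 3.456 × (0.4204 + 0.1767) ≈ 3.456 × 0.5971 ≈ 2.064 mg/L.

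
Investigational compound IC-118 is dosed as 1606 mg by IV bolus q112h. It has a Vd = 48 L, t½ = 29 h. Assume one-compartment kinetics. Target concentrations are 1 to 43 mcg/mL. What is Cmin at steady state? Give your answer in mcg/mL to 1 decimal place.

τ/t½ = 112/29 ≈ 3.8621, so fraction remaining f = (1/2)^(112/29) ≈ 0.0688.
At steady state, accumulation factor R = 1/(1 − e^(−kτ)) ≈ 1.0739.
Each bolus raises the concentration by D/Vd = 1606/48 ≈ 33.458 mcg/mL.
Steady-state peak Cmax,ss = C₀·R ≈ 33.458 × 1.0739 ≈ 35.931 mcg/mL.
One interval later, Cmin,ss = Cmax,ss·e^(−kτ) ≈ 35.931 × 0.0688 ≈ 2.472 mcg/mL.
Trough 2.5 mcg/mL vs MEC 1 mcg/mL: adequate.

2.5 mcg/mL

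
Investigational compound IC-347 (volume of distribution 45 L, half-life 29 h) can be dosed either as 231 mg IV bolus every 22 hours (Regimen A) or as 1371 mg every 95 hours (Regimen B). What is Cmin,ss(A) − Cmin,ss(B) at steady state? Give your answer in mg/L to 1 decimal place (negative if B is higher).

Regimen A: f = (1/2)^(22/29) ≈ 0.5911; Cmin,ss = (231/45)·f/(1−f) ≈ 7.421 mg/L.
Regimen B: f = (1/2)^(95/29) ≈ 0.1032; Cmin,ss = (1371/45)·f/(1−f) ≈ 3.506 mg/L.
Difference ≈ 7.421 − 3.506 ≈ 3.915 mg/L.

3.9 mg/L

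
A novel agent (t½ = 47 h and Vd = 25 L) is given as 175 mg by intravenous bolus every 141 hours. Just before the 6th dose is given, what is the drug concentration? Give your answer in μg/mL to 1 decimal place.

f = (1/2)^(τ/t½) = (1/2)^(141/47) ≈ 0.1250.
C₀ = D/Vd = 175/25 ≈ 7.000 μg/mL.
Before the 6th dose, 5 doses have been given. Superposition: Cmin = C₀·(f + f² + … + f^5).
≈ 7.000 × (0.1250 + 0.0156 + 0.0020 + 0.0002 + 0.0000) ≈ 7.000 × 0.1428 ≈ 1.000 μg/mL.

1.0 μg/mL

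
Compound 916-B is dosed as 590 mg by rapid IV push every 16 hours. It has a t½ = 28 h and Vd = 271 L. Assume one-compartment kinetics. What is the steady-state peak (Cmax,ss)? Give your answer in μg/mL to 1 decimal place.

6.7 μg/mL

k = ln2/t½ = ln2/28 ≈ 0.024755 h⁻¹; fraction remaining f = e^(−kτ) = e^(−0.024755×16) ≈ 0.6730.
At steady state, accumulation factor R = 1/(1 − e^(−kτ)) ≈ 3.0581.
Single-dose peak C₀ = D/Vd = 590/271 ≈ 2.177 μg/mL.
Steady-state peak Cmax,ss = C₀·R ≈ 2.177 × 3.0581 ≈ 6.657 μg/mL.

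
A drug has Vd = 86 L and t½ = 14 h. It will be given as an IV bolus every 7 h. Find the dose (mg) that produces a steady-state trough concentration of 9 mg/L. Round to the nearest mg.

τ/t½ = 7/14 ≈ 0.5, so f = (1/2)^(7/14) ≈ 0.707107.
Cmin,ss = (D/Vd)·f/(1−f), so D = Cmin,ss·Vd·(1−f)/f.
D = 9 × 86 × (1−f)/f ≈ 9 × 86 × 0.41421 ≈ 320.60 mg.

321 mg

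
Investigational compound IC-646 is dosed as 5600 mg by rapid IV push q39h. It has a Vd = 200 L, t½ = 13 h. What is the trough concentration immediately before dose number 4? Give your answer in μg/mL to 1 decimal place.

4.0 μg/mL

f = (1/2)^(τ/t½) = (1/2)^(39/13) ≈ 0.1250.
C₀ = D/Vd = 5600/200 ≈ 28.000 μg/mL.
Before the 4th dose, 3 doses have been given. Superposition: Cmin = C₀·(f + f² + … + f^3).
≈ 28.000 × (0.1250 + 0.0156 + 0.0020) ≈ 28.000 × 0.1426 ≈ 3.993 μg/mL.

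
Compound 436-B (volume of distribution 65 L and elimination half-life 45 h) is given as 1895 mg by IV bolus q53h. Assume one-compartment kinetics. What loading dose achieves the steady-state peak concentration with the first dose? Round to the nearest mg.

3396 mg

f = (1/2)^(53/45) ≈ 0.442032; accumulation ratio R = 1/(1−f) ≈ 1.79222.
Loading dose to hit Cmax,ss on first dose: D_load = D_maint·R ≈ 1895 × 1.79222 ≈ 3396.26 mg.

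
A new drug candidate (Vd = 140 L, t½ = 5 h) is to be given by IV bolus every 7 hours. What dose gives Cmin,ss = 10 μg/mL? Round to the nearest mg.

2295 mg

τ/t½ = 7/5 ≈ 1.4, so f = (1/2)^(7/5) ≈ 0.378929.
Cmin,ss = (D/Vd)·f/(1−f), so D = Cmin,ss·Vd·(1−f)/f.
D = 10 × 140 × (1−f)/f ≈ 10 × 140 × 1.63902 ≈ 2294.63 mg.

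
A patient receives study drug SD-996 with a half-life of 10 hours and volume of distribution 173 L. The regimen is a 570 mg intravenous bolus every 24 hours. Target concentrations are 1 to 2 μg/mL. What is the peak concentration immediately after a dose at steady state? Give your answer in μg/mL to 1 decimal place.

τ/t½ = 24/10 ≈ 2.4, so fraction remaining f = (1/2)^(24/10) ≈ 0.1895.
Accumulation ratio R = 1/(1 − f) ≈ 1/0.8105 ≈ 1.2338.
Each bolus raises the concentration by D/Vd = 570/173 ≈ 3.295 μg/mL.
Cmax,ss = C₀/(1 − f) ≈ 3.295/0.8105 ≈ 4.065 μg/mL.
Peak 4.1 μg/mL vs MTC 2 μg/mL: exceeds toxic threshold.

4.1 μg/mL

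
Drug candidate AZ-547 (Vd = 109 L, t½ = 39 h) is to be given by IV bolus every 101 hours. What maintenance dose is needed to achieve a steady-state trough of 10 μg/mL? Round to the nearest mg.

τ/t½ = 101/39 ≈ 2.5897, so f = (1/2)^(101/39) ≈ 0.166115.
Cmin,ss = (D/Vd)·f/(1−f), so D = Cmin,ss·Vd·(1−f)/f.
D = 10 × 109 × (1−f)/f ≈ 10 × 109 × 5.01993 ≈ 5471.72 mg.

5472 mg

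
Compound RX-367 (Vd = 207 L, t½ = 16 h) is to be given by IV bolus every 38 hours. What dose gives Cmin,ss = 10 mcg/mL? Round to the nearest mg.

τ/t½ = 38/16 ≈ 2.375, so f = (1/2)^(38/16) ≈ 0.192776.
Cmin,ss = (D/Vd)·f/(1−f), so D = Cmin,ss·Vd·(1−f)/f.
D = 10 × 207 × (1−f)/f ≈ 10 × 207 × 4.18737 ≈ 8667.86 mg.

8668 mg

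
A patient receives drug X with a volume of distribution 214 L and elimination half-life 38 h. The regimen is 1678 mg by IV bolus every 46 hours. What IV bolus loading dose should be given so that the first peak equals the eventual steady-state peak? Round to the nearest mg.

2955 mg

f = (1/2)^(46/38) ≈ 0.432111; accumulation ratio R = 1/(1−f) ≈ 1.76091.
Loading dose to hit Cmax,ss on first dose: D_load = D_maint·R ≈ 1678 × 1.76091 ≈ 2954.81 mg.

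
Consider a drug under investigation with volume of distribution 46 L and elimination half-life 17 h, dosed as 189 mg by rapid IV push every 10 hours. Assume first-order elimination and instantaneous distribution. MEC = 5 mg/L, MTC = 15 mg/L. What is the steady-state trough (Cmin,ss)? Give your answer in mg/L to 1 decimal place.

8.2 mg/L

k = ln2/t½ = ln2/17 ≈ 0.040773 h⁻¹; fraction remaining f = e^(−kτ) = e^(−0.040773×10) ≈ 0.6652.
At steady state, accumulation factor R = 1/(1 − e^(−kτ)) ≈ 2.9869.
Each bolus raises the concentration by D/Vd = 189/46 ≈ 4.109 mg/L.
Cmax,ss = C₀/(1 − f) ≈ 4.109/0.3348 ≈ 12.273 mg/L.
Steady-state trough Cmin,ss = Cmax,ss·f ≈ 12.273 × 0.6652 ≈ 8.164 mg/L.
Trough 8.2 mg/L vs MEC 5 mg/L: adequate.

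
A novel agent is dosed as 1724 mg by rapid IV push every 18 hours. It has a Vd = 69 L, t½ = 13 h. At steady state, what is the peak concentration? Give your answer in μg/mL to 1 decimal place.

k = ln2/t½ = ln2/13 ≈ 0.053319 h⁻¹; fraction remaining f = e^(−kτ) = e^(−0.053319×18) ≈ 0.3830.
At steady state, accumulation factor R = 1/(1 − e^(−kτ)) ≈ 1.6207.
Single-dose peak C₀ = D/Vd = 1724/69 ≈ 24.986 μg/mL.
Cmax,ss = C₀/(1 − f) ≈ 24.986/0.6170 ≈ 40.496 μg/mL.

40.5 μg/mL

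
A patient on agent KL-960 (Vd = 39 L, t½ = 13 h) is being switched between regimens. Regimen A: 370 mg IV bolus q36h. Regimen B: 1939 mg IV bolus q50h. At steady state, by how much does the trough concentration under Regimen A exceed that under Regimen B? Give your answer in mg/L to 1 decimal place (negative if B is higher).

Regimen A: f = (1/2)^(36/13) ≈ 0.1467; Cmin,ss = (370/39)·f/(1−f) ≈ 1.631 mg/L.
Regimen B: f = (1/2)^(50/13) ≈ 0.0695; Cmin,ss = (1939/39)·f/(1−f) ≈ 3.713 mg/L.
Difference ≈ 1.631 − 3.713 ≈ -2.082 mg/L.

-2.1 mg/L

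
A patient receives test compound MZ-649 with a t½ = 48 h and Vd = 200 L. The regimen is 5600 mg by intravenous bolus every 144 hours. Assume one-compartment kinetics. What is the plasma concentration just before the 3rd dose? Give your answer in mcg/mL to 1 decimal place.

f = (1/2)^(τ/t½) = (1/2)^(144/48) ≈ 0.1250.
C₀ = D/Vd = 5600/200 ≈ 28.000 mcg/mL.
Before the 3rd dose, 2 doses have been given. Superposition: Cmin = C₀·(f + f²).
≈ 28.000 × (0.1250 + 0.0156) ≈ 28.000 × 0.1406 ≈ 3.937 mcg/mL.

3.9 mcg/mL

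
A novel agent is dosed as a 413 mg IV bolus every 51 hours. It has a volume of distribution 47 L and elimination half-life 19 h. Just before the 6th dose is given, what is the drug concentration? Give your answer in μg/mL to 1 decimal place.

f = (1/2)^(τ/t½) = (1/2)^(51/19) ≈ 0.1556.
C₀ = D/Vd = 413/47 ≈ 8.787 μg/mL.
Before the 6th dose, 5 doses have been given. Superposition: Cmin = C₀·(f + f² + … + f^5).
≈ 8.787 × (0.1556 + 0.0242 + 0.0038 + 0.0006 + 0.0001) ≈ 8.787 × 0.1843 ≈ 1.619 μg/mL.

1.6 μg/mL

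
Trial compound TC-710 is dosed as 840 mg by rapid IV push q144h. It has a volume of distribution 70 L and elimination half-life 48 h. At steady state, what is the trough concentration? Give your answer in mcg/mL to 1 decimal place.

τ = 144 h = 3 half-lives, so f = (1/2)^3 = 0.125.
At steady state, R = 1/(1 − 0.125) = 8/7.
Single-dose peak C₀ = D/Vd = 840/70 = 12 mcg/mL.
Steady-state peak Cmax,ss = C₀·R = 12 × 8/7 ≈ 13.714 mcg/mL.
Steady-state trough Cmin,ss = Cmax,ss·f ≈ 13.714 × 0.125 ≈ 1.714 mcg/mL.

1.7 mcg/mL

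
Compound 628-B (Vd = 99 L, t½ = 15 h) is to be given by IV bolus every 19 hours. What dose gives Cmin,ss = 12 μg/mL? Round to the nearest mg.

τ/t½ = 19/15 ≈ 1.2667, so f = (1/2)^(19/15) ≈ 0.415619.
Cmin,ss = (D/Vd)·f/(1−f), so D = Cmin,ss·Vd·(1−f)/f.
D = 12 × 99 × (1−f)/f ≈ 12 × 99 × 1.40605 ≈ 1670.39 mg.

1670 mg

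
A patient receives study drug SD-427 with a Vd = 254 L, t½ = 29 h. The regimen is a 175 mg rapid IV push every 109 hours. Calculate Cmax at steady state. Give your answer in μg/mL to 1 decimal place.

0.7 μg/mL

τ/t½ = 109/29 ≈ 3.7586, so fraction remaining f = (1/2)^(109/29) ≈ 0.0739.
Accumulation ratio R = 1/(1 − f) ≈ 1/0.9261 ≈ 1.0798.
Each bolus raises the concentration by D/Vd = 175/254 ≈ 0.689 μg/mL.
Steady-state peak Cmax,ss = C₀·R ≈ 0.689 × 1.0798 ≈ 0.744 μg/mL.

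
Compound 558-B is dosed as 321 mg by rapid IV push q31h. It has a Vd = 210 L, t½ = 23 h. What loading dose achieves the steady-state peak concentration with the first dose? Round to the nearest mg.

f = (1/2)^(31/23) ≈ 0.392884; accumulation ratio R = 1/(1−f) ≈ 1.64713.
Loading dose to hit Cmax,ss on first dose: D_load = D_maint·R ≈ 321 × 1.64713 ≈ 528.73 mg.

529 mg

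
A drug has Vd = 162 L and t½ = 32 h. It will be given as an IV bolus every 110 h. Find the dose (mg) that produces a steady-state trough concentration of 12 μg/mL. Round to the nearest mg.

τ/t½ = 110/32 ≈ 3.4375, so f = (1/2)^(110/32) ≈ 0.092302.
Cmin,ss = (D/Vd)·f/(1−f), so D = Cmin,ss·Vd·(1−f)/f.
D = 12 × 162 × (1−f)/f ≈ 12 × 162 × 9.83400 ≈ 19117.30 mg.

19117 mg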